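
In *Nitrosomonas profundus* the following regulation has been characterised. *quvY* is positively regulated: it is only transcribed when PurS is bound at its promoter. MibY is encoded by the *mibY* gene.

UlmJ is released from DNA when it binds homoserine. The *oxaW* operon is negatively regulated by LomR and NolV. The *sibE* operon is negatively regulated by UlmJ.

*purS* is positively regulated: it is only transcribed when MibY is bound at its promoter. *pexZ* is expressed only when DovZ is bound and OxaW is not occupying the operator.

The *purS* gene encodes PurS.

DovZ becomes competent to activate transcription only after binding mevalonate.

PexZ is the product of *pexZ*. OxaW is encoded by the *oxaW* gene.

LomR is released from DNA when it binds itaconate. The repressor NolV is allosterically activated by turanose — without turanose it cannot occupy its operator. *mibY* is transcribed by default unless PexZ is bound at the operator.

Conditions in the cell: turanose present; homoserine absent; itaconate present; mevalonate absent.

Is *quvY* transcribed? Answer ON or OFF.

Itaconate is present, so LomR is inactive.
Turanose is present, so NolV is active.
With repressor NolV bound, *oxaW* is not transcribed.
So OxaW is not produced.
Mevalonate is absent, so DovZ is inactive.
Required activator DovZ is absent, so *pexZ* is not transcribed.
So PexZ is not produced.
With no repressor bound, *mibY* is transcribed.
So MibY is produced and active.
No repressor is bound and MibY is active, so *purS* is transcribed.
So PurS is produced and active.
No repressor is bound and PurS is active, so *quvY* is transcribed.

ON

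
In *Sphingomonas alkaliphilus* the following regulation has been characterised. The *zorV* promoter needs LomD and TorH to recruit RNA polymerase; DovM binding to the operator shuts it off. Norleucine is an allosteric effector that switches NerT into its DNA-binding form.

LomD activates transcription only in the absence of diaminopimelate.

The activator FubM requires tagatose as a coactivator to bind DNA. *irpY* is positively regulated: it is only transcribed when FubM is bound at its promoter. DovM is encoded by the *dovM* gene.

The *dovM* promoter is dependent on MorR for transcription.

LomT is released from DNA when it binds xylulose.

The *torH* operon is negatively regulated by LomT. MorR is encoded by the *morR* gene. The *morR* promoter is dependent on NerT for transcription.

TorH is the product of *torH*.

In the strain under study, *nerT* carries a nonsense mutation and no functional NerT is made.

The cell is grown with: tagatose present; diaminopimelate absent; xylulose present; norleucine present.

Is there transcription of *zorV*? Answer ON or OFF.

ON

Diaminopimelate is absent, so LomD is active.
Xylulose is present, so LomT is inactive.
With no repressor bound, *torH* is transcribed.
So TorH is produced and active.
NerT is non-functional in this strain, so it has no effect.
Required activator NerT is absent, so *morR* is not transcribed.
So MorR is not produced.
Required activator MorR is absent, so *dovM* is not transcribed.
So DovM is not produced.
No repressor is bound and LomD and TorH are active, so *zorV* is transcribed.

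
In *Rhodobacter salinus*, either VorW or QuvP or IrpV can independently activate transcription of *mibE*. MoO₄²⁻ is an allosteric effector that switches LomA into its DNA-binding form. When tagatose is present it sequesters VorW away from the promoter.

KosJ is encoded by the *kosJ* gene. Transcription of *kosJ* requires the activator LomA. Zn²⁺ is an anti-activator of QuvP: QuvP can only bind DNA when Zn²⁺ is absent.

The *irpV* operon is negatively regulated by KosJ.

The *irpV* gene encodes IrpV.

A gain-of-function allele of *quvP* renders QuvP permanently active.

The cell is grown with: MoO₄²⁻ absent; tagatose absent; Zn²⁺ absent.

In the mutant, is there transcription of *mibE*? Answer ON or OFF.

ON

Tagatose is absent, so VorW is active.
QuvP is constitutively active in this strain.
MoO₄²⁻ is absent, so LomA is inactive.
Required activator LomA is absent, so *kosJ* is not transcribed.
So KosJ is not produced.
With no repressor bound, *irpV* is transcribed.
So IrpV is produced and active.
Activator VorW is present, so *mibE* is transcribed.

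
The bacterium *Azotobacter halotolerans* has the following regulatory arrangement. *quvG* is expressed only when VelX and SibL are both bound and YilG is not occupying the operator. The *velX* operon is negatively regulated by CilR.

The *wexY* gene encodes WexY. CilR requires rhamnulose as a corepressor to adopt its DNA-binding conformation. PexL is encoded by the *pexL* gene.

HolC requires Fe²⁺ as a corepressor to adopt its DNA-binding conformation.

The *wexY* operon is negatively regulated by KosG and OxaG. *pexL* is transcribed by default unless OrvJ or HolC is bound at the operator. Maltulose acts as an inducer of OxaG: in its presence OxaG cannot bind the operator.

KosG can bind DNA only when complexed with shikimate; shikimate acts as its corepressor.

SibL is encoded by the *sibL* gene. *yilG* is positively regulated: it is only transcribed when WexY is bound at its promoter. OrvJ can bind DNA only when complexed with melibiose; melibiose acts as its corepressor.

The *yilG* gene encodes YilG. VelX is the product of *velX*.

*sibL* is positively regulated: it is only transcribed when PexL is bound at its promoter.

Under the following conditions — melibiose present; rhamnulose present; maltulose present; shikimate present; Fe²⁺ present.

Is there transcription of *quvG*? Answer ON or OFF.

Rhamnulose is present, so CilR is active.
With repressor CilR bound, *velX* is not transcribed.
So VelX is not produced.
Shikimate is present, so KosG is active.
Maltulose is present, so OxaG is inactive.
With repressor KosG bound, *wexY* is not transcribed.
So WexY is not produced.
Required activator WexY is absent, so *yilG* is not transcribed.
So YilG is not produced.
Melibiose is present, so OrvJ is active.
Fe²⁺ is present, so HolC is active.
With repressor OrvJ bound, *pexL* is not transcribed.
So PexL is not produced.
Required activator PexL is absent, so *sibL* is not transcribed.
So SibL is not produced.
Required activator VelX is absent, so *quvG* is not transcribed.

OFF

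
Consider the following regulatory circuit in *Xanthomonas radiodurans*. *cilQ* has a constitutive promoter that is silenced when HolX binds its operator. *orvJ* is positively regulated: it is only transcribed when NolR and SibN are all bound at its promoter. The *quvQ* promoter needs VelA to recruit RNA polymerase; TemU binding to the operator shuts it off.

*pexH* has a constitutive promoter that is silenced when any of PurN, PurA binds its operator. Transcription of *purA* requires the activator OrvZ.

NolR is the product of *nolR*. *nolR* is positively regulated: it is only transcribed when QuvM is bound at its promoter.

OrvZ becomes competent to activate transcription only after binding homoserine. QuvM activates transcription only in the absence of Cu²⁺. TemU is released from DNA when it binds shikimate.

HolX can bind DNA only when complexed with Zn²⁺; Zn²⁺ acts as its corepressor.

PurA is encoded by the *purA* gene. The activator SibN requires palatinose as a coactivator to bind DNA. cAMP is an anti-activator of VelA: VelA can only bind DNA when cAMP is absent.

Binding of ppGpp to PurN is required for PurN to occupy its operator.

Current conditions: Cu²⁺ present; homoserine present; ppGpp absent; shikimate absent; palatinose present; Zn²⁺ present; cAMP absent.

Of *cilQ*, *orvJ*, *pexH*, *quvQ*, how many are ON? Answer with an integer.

0

Zn²⁺ is present, so HolX is active.
With repressor HolX bound, *cilQ* is not transcribed.
→ *cilQ* is OFF.
Cu²⁺ is present, so QuvM is inactive.
Required activator QuvM is absent, so *nolR* is not transcribed.
So NolR is not produced.
Palatinose is present, so SibN is active.
Required activator NolR is absent, so *orvJ* is not transcribed.
→ *orvJ* is OFF.
ppGpp is absent, so PurN is inactive.
Homoserine is present, so OrvZ is active.
No repressor is bound and OrvZ is active, so *purA* is transcribed.
So PurA is produced and active.
With repressor PurA bound, *pexH* is not transcribed.
→ *pexH* is OFF.
cAMP is absent, so VelA is active.
Shikimate is absent, so TemU is active.
With repressor TemU bound, *quvQ* is not transcribed.
→ *quvQ* is OFF.
0 of the 4 genes are transcribed.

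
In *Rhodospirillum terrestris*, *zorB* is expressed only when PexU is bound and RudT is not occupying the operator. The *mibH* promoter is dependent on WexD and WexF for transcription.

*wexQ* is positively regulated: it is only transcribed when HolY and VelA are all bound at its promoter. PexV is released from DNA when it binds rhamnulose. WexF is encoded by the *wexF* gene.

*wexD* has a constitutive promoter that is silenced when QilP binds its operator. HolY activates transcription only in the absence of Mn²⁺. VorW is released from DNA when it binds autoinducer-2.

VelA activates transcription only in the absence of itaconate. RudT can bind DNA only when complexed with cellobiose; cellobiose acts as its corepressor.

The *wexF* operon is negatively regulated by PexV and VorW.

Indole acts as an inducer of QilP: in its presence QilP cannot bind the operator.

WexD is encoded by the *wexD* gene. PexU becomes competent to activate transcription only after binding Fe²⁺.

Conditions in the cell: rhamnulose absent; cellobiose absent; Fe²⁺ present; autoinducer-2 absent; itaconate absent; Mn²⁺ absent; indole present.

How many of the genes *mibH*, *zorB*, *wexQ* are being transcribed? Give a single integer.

2

Indole is present, so QilP is inactive.
With no repressor bound, *wexD* is transcribed.
So WexD is produced and active.
Rhamnulose is absent, so PexV is active.
Autoinducer-2 is absent, so VorW is active.
With repressor PexV bound, *wexF* is not transcribed.
So WexF is not produced.
Required activator WexF is absent, so *mibH* is not transcribed.
→ *mibH* is OFF.
Cellobiose is absent, so RudT is inactive.
Fe²⁺ is present, so PexU is active.
No repressor is bound and PexU is active, so *zorB* is transcribed.
→ *zorB* is ON.
Mn²⁺ is absent, so HolY is active.
Itaconate is absent, so VelA is active.
No repressor is bound and HolY and VelA are active, so *wexQ* is transcribed.
→ *wexQ* is ON.
2 of the 3 genes are transcribed.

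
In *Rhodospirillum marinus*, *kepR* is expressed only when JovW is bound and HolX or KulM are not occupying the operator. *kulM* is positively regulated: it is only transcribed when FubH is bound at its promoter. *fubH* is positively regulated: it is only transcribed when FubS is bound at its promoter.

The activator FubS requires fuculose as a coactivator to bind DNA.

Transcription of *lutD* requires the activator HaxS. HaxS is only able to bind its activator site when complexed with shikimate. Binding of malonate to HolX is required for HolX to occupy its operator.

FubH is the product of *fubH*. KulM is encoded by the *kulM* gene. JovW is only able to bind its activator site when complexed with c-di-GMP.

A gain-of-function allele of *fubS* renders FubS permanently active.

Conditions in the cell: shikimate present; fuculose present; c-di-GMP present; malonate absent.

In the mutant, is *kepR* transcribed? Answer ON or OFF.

Malonate is absent, so HolX is inactive.
FubS is constitutively active in this strain.
No repressor is bound and FubS is active, so *fubH* is transcribed.
So FubH is produced and active.
No repressor is bound and FubH is active, so *kulM* is transcribed.
So KulM is produced and active.
c-di-GMP is present, so JovW is active.
With repressor KulM bound, *kepR* is not transcribed.

OFF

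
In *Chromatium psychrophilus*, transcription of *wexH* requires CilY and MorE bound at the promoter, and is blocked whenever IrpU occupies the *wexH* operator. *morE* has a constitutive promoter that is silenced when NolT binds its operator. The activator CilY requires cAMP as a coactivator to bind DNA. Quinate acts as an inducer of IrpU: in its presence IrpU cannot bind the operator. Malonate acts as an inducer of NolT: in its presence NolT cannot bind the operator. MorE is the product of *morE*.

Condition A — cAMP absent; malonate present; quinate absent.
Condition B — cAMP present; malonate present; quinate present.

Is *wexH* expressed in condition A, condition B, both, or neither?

B only

Condition A:
cAMP is absent, so CilY is inactive.
Malonate is present, so NolT is inactive.
With no repressor bound, *morE* is transcribed.
So MorE is produced and active.
Quinate is absent, so IrpU is active.
With repressor IrpU bound, *wexH* is not transcribed.
→ *wexH* is OFF in A.
Condition B:
cAMP is present, so CilY is active.
Malonate is present, so NolT is inactive.
With no repressor bound, *morE* is transcribed.
So MorE is produced and active.
Quinate is present, so IrpU is inactive.
No repressor is bound and CilY and MorE are active, so *wexH* is transcribed.
→ *wexH* is ON in B.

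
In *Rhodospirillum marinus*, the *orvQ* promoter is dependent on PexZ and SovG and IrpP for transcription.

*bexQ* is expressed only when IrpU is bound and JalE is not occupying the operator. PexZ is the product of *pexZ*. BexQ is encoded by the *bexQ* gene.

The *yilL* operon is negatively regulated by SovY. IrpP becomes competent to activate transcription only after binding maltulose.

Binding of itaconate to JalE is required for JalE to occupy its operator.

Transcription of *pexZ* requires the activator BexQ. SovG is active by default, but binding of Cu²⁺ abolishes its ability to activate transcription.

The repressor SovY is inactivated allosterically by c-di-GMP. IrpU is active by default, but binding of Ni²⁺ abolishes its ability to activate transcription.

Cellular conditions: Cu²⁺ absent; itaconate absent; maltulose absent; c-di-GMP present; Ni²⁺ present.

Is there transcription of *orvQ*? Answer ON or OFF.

Itaconate is absent, so JalE is inactive.
Ni²⁺ is present, so IrpU is inactive.
Required activator IrpU is absent, so *bexQ* is not transcribed.
So BexQ is not produced.
Required activator BexQ is absent, so *pexZ* is not transcribed.
So PexZ is not produced.
Cu²⁺ is absent, so SovG is active.
Maltulose is absent, so IrpP is inactive.
Required activator PexZ is absent, so *orvQ* is not transcribed.

OFF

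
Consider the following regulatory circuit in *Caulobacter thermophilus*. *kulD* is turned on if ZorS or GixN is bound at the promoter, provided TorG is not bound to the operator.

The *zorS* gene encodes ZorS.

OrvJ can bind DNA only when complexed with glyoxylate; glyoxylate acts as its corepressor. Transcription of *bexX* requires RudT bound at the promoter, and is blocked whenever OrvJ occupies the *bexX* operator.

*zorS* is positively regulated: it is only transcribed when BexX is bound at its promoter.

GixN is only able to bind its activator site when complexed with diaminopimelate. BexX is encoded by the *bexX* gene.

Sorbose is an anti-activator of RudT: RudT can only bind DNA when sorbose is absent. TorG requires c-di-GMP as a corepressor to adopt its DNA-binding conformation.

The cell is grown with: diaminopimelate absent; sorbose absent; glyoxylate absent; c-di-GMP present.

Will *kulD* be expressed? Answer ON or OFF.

Sorbose is absent, so RudT is active.
Glyoxylate is absent, so OrvJ is inactive.
No repressor is bound and RudT is active, so *bexX* is transcribed.
So BexX is produced and active.
No repressor is bound and BexX is active, so *zorS* is transcribed.
So ZorS is produced and active.
Diaminopimelate is absent, so GixN is inactive.
c-di-GMP is present, so TorG is active.
With repressor TorG bound, *kulD* is not transcribed.

OFF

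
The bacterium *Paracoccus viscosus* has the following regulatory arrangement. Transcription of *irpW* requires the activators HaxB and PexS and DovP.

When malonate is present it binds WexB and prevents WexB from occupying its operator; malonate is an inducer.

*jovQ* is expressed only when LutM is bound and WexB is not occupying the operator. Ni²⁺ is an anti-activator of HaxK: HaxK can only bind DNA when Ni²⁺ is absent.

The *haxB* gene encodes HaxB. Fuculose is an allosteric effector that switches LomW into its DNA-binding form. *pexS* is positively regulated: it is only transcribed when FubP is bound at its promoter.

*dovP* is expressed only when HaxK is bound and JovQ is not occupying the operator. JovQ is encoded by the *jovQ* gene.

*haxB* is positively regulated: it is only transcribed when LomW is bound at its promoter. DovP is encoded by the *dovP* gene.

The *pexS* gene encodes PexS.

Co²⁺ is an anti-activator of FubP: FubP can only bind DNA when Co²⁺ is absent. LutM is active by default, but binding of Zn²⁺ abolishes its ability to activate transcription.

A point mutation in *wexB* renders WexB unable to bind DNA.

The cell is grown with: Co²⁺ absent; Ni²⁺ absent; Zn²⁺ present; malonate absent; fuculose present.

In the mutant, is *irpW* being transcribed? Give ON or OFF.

Fuculose is present, so LomW is active.
No repressor is bound and LomW is active, so *haxB* is transcribed.
So HaxB is produced and active.
Co²⁺ is absent, so FubP is active.
No repressor is bound and FubP is active, so *pexS* is transcribed.
So PexS is produced and active.
Ni²⁺ is absent, so HaxK is active.
WexB is non-functional in this strain, so it has no effect.
Zn²⁺ is present, so LutM is inactive.
Required activator LutM is absent, so *jovQ* is not transcribed.
So JovQ is not produced.
No repressor is bound and HaxK is active, so *dovP* is transcribed.
So DovP is produced and active.
No repressor is bound and HaxB and PexS and DovP are active, so *irpW* is transcribed.

ON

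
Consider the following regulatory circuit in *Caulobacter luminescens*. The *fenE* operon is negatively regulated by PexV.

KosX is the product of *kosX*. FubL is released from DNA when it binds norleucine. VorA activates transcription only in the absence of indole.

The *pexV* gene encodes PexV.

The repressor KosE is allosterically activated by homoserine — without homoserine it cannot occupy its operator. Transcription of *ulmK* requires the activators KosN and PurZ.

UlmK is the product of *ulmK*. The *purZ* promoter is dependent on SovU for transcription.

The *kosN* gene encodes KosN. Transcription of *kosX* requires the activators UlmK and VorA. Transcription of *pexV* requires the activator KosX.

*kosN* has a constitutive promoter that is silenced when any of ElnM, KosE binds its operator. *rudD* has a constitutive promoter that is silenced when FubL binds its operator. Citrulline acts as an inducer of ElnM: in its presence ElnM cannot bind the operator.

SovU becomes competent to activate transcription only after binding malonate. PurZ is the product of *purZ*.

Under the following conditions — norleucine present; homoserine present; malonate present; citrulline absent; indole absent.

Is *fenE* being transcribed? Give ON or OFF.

Citrulline is absent, so ElnM is active.
Homoserine is present, so KosE is active.
With repressor ElnM bound, *kosN* is not transcribed.
So KosN is not produced.
Malonate is present, so SovU is active.
No repressor is bound and SovU is active, so *purZ* is transcribed.
So PurZ is produced and active.
Required activator KosN is absent, so *ulmK* is not transcribed.
So UlmK is not produced.
Indole is absent, so VorA is active.
Required activator UlmK is absent, so *kosX* is not transcribed.
So KosX is not produced.
Required activator KosX is absent, so *pexV* is not transcribed.
So PexV is not produced.
With no repressor bound, *fenE* is transcribed.

ON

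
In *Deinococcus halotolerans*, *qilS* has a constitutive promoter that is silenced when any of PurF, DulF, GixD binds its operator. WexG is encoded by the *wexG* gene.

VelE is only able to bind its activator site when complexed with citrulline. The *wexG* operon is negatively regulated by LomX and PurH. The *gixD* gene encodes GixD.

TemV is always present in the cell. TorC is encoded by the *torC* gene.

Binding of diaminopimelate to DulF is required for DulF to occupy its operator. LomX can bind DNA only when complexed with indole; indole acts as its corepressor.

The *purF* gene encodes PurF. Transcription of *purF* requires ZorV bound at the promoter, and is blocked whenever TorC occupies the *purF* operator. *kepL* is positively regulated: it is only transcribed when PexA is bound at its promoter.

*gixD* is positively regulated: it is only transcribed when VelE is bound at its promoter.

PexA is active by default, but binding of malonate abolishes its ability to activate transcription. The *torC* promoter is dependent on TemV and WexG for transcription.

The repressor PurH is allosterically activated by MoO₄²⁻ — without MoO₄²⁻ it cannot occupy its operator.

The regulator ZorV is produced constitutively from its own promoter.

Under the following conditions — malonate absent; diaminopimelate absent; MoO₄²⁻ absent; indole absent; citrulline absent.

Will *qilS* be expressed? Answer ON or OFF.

ON

ZorV is produced constitutively and is active.
TemV is produced constitutively and is active.
Indole is absent, so LomX is inactive.
MoO₄²⁻ is absent, so PurH is inactive.
With no repressor bound, *wexG* is transcribed.
So WexG is produced and active.
No repressor is bound and TemV and WexG are active, so *torC* is transcribed.
So TorC is produced and active.
With repressor TorC bound, *purF* is not transcribed.
So PurF is not produced.
Diaminopimelate is absent, so DulF is inactive.
Citrulline is absent, so VelE is inactive.
Required activator VelE is absent, so *gixD* is not transcribed.
So GixD is not produced.
With no repressor bound, *qilS* is transcribed.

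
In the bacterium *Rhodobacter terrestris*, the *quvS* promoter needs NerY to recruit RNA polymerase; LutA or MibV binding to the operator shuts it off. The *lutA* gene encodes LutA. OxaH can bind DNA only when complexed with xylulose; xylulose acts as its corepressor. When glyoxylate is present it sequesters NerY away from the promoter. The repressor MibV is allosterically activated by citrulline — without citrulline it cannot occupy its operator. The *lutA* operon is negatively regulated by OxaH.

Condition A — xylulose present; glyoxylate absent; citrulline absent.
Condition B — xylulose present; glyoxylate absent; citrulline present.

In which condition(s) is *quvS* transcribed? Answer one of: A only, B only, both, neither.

A only

Condition A:
Xylulose is present, so OxaH is active.
With repressor OxaH bound, *lutA* is not transcribed.
So LutA is not produced.
Glyoxylate is absent, so NerY is active.
Citrulline is absent, so MibV is inactive.
No repressor is bound and NerY is active, so *quvS* is transcribed.
→ *quvS* is ON in A.
Condition B:
Xylulose is present, so OxaH is active.
With repressor OxaH bound, *lutA* is not transcribed.
So LutA is not produced.
Glyoxylate is absent, so NerY is active.
Citrulline is present, so MibV is active.
With repressor MibV bound, *quvS* is not transcribed.
→ *quvS* is OFF in B.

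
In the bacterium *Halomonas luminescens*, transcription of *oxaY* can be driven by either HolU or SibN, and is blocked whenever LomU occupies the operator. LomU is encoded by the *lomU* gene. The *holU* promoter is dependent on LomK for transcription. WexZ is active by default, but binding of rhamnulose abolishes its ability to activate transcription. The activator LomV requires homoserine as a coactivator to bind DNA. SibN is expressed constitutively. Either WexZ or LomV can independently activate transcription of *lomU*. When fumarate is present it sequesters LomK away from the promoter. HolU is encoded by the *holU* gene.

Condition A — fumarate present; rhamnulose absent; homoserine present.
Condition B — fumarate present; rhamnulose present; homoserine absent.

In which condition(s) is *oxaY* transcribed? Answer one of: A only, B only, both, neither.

B only

Condition A:
Fumarate is present, so LomK is inactive.
Required activator LomK is absent, so *holU* is not transcribed.
So HolU is not produced.
SibN is produced constitutively and is active.
Rhamnulose is absent, so WexZ is active.
Homoserine is present, so LomV is active.
Activator WexZ is present, so *lomU* is transcribed.
So LomU is produced and active.
With repressor LomU bound, *oxaY* is not transcribed.
→ *oxaY* is OFF in A.
Condition B:
Fumarate is present, so LomK is inactive.
Required activator LomK is absent, so *holU* is not transcribed.
So HolU is not produced.
SibN is produced constitutively and is active.
Rhamnulose is present, so WexZ is inactive.
Homoserine is absent, so LomV is inactive.
No activator is available at the *lomU* promoter, so *lomU* is not transcribed.
So LomU is not produced.
Activator SibN is present, so *oxaY* is transcribed.
→ *oxaY* is ON in B.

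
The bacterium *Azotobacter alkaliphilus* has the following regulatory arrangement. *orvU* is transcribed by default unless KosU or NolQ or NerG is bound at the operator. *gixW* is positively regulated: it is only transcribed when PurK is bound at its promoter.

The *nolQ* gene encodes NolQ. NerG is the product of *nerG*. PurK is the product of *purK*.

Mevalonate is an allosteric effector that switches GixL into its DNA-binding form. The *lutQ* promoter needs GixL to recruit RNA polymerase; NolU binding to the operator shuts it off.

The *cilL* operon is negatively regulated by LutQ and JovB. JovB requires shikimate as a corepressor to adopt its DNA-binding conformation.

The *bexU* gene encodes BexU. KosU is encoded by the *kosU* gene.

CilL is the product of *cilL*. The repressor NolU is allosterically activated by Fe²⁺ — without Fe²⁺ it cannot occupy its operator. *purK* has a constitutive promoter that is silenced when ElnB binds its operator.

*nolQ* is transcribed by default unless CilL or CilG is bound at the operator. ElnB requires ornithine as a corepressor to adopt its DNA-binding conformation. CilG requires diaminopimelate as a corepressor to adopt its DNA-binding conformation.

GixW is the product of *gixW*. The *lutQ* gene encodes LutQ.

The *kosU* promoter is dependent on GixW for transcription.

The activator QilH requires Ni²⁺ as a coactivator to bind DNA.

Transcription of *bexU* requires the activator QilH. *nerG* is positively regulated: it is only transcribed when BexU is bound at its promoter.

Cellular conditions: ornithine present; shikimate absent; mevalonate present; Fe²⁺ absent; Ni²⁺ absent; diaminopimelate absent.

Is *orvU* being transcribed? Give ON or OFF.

Ornithine is present, so ElnB is active.
With repressor ElnB bound, *purK* is not transcribed.
So PurK is not produced.
Required activator PurK is absent, so *gixW* is not transcribed.
So GixW is not produced.
Required activator GixW is absent, so *kosU* is not transcribed.
So KosU is not produced.
Mevalonate is present, so GixL is active.
Fe²⁺ is absent, so NolU is inactive.
No repressor is bound and GixL is active, so *lutQ* is transcribed.
So LutQ is produced and active.
Shikimate is absent, so JovB is inactive.
With repressor LutQ bound, *cilL* is not transcribed.
So CilL is not produced.
Diaminopimelate is absent, so CilG is inactive.
With no repressor bound, *nolQ* is transcribed.
So NolQ is produced and active.
Ni²⁺ is absent, so QilH is inactive.
Required activator QilH is absent, so *bexU* is not transcribed.
So BexU is not produced.
Required activator BexU is absent, so *nerG* is not transcribed.
So NerG is not produced.
With repressor NolQ bound, *orvU* is not transcribed.

OFF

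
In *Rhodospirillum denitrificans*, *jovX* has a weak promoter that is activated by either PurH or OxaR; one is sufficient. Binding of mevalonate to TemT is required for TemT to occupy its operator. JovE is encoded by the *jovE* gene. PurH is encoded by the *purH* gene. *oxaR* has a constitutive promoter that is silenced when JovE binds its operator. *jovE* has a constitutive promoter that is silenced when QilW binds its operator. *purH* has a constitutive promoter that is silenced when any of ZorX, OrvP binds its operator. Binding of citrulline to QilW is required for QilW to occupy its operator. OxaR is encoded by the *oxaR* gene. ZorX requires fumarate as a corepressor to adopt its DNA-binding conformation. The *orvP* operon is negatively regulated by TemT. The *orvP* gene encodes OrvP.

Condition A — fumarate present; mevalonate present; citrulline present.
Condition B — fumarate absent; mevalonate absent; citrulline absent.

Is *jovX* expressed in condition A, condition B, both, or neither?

Condition A:
Fumarate is present, so ZorX is active.
Mevalonate is present, so TemT is active.
With repressor TemT bound, *orvP* is not transcribed.
So OrvP is not produced.
With repressor ZorX bound, *purH* is not transcribed.
So PurH is not produced.
Citrulline is present, so QilW is active.
With repressor QilW bound, *jovE* is not transcribed.
So JovE is not produced.
With no repressor bound, *oxaR* is transcribed.
So OxaR is produced and active.
Activator OxaR is present, so *jovX* is transcribed.
→ *jovX* is ON in A.
Condition B:
Fumarate is absent, so ZorX is inactive.
Mevalonate is absent, so TemT is inactive.
With no repressor bound, *orvP* is transcribed.
So OrvP is produced and active.
With repressor OrvP bound, *purH* is not transcribed.
So PurH is not produced.
Citrulline is absent, so QilW is inactive.
With no repressor bound, *jovE* is transcribed.
So JovE is produced and active.
With repressor JovE bound, *oxaR* is not transcribed.
So OxaR is not produced.
No activator is available at the *jovX* promoter, so *jovX* is not transcribed.
→ *jovX* is OFF in B.

A only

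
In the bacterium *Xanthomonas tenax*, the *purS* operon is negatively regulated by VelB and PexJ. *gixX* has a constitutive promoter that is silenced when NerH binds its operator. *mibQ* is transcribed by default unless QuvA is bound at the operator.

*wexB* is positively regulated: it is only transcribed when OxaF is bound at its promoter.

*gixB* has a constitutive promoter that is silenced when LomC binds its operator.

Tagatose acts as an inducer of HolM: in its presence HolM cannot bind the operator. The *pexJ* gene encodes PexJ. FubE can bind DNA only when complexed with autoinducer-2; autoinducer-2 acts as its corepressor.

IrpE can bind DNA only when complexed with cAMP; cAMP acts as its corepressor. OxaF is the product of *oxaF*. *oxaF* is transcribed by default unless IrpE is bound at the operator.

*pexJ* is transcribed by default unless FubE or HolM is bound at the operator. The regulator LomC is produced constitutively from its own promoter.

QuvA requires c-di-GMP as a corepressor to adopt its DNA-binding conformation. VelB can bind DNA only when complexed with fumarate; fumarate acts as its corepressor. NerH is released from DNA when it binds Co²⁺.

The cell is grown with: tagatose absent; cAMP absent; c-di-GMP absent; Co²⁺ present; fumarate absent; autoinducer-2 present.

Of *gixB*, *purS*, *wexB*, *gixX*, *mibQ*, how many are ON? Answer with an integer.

4

LomC is produced constitutively and is active.
With repressor LomC bound, *gixB* is not transcribed.
→ *gixB* is OFF.
Fumarate is absent, so VelB is inactive.
Autoinducer-2 is present, so FubE is active.
Tagatose is absent, so HolM is active.
With repressor FubE bound, *pexJ* is not transcribed.
So PexJ is not produced.
With no repressor bound, *purS* is transcribed.
→ *purS* is ON.
cAMP is absent, so IrpE is inactive.
With no repressor bound, *oxaF* is transcribed.
So OxaF is produced and active.
No repressor is bound and OxaF is active, so *wexB* is transcribed.
→ *wexB* is ON.
Co²⁺ is present, so NerH is inactive.
With no repressor bound, *gixX* is transcribed.
→ *gixX* is ON.
c-di-GMP is absent, so QuvA is inactive.
With no repressor bound, *mibQ* is transcribed.
→ *mibQ* is ON.
4 of the 5 genes are transcribed.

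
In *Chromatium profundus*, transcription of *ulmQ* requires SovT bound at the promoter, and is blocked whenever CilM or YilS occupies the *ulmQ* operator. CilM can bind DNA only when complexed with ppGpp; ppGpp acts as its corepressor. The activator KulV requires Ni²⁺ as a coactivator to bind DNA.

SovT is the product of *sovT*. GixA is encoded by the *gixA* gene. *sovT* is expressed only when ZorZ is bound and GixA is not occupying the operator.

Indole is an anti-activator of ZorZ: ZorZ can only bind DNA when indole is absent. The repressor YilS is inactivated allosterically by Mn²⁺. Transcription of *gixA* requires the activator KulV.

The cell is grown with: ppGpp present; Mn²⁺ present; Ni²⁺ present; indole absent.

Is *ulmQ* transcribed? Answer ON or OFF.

OFF

Indole is absent, so ZorZ is active.
Ni²⁺ is present, so KulV is active.
No repressor is bound and KulV is active, so *gixA* is transcribed.
So GixA is produced and active.
With repressor GixA bound, *sovT* is not transcribed.
So SovT is not produced.
ppGpp is present, so CilM is active.
Mn²⁺ is present, so YilS is inactive.
With repressor CilM bound, *ulmQ* is not transcribed.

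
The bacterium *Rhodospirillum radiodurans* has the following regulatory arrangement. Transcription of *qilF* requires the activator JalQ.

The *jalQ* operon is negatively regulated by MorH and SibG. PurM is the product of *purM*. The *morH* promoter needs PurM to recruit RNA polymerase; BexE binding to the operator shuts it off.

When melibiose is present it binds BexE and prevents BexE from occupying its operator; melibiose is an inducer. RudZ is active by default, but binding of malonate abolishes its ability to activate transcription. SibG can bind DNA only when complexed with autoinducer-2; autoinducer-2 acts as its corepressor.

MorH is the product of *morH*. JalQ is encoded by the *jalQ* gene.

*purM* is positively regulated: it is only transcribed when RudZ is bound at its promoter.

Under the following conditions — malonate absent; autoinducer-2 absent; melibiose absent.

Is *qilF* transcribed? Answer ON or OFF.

ON

Malonate is absent, so RudZ is active.
No repressor is bound and RudZ is active, so *purM* is transcribed.
So PurM is produced and active.
Melibiose is absent, so BexE is active.
With repressor BexE bound, *morH* is not transcribed.
So MorH is not produced.
Autoinducer-2 is absent, so SibG is inactive.
With no repressor bound, *jalQ* is transcribed.
So JalQ is produced and active.
No repressor is bound and JalQ is active, so *qilF* is transcribed.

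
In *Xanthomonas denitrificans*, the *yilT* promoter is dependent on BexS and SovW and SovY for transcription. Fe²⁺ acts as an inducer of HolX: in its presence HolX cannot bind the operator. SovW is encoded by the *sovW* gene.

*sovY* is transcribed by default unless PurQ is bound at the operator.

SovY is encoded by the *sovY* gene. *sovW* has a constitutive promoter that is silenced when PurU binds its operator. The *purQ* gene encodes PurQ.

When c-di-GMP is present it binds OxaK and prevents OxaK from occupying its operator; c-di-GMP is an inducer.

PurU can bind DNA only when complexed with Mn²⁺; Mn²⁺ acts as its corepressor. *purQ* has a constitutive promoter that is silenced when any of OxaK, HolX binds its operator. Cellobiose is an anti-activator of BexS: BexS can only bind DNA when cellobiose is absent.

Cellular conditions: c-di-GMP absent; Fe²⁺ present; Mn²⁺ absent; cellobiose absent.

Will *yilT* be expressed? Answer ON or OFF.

Cellobiose is absent, so BexS is active.
Mn²⁺ is absent, so PurU is inactive.
With no repressor bound, *sovW* is transcribed.
So SovW is produced and active.
c-di-GMP is absent, so OxaK is active.
Fe²⁺ is present, so HolX is inactive.
With repressor OxaK bound, *purQ* is not transcribed.
So PurQ is not produced.
With no repressor bound, *sovY* is transcribed.
So SovY is produced and active.
No repressor is bound and BexS and SovW and SovY are active, so *yilT* is transcribed.

ON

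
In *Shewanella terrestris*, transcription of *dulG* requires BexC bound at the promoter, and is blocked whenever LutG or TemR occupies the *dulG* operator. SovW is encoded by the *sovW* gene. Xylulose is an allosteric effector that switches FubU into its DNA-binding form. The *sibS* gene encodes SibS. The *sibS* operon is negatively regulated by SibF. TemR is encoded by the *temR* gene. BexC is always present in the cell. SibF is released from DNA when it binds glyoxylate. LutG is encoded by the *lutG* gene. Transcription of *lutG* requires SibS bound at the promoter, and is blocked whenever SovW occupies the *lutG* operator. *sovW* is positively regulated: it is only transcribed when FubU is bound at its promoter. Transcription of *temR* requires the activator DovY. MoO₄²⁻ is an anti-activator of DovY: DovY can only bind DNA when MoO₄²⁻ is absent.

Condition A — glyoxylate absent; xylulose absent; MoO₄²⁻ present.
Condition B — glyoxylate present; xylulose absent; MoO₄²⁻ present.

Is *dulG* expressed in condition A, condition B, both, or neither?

A only

Condition A:
Glyoxylate is absent, so SibF is active.
With repressor SibF bound, *sibS* is not transcribed.
So SibS is not produced.
Xylulose is absent, so FubU is inactive.
Required activator FubU is absent, so *sovW* is not transcribed.
So SovW is not produced.
Required activator SibS is absent, so *lutG* is not transcribed.
So LutG is not produced.
MoO₄²⁻ is present, so DovY is inactive.
Required activator DovY is absent, so *temR* is not transcribed.
So TemR is not produced.
BexC is produced constitutively and is active.
No repressor is bound and BexC is active, so *dulG* is transcribed.
→ *dulG* is ON in A.
Condition B:
Glyoxylate is present, so SibF is inactive.
With no repressor bound, *sibS* is transcribed.
So SibS is produced and active.
Xylulose is absent, so FubU is inactive.
Required activator FubU is absent, so *sovW* is not transcribed.
So SovW is not produced.
No repressor is bound and SibS is active, so *lutG* is transcribed.
So LutG is produced and active.
MoO₄²⁻ is present, so DovY is inactive.
Required activator DovY is absent, so *temR* is not transcribed.
So TemR is not produced.
BexC is produced constitutively and is active.
With repressor LutG bound, *dulG* is not transcribed.
→ *dulG* is OFF in B.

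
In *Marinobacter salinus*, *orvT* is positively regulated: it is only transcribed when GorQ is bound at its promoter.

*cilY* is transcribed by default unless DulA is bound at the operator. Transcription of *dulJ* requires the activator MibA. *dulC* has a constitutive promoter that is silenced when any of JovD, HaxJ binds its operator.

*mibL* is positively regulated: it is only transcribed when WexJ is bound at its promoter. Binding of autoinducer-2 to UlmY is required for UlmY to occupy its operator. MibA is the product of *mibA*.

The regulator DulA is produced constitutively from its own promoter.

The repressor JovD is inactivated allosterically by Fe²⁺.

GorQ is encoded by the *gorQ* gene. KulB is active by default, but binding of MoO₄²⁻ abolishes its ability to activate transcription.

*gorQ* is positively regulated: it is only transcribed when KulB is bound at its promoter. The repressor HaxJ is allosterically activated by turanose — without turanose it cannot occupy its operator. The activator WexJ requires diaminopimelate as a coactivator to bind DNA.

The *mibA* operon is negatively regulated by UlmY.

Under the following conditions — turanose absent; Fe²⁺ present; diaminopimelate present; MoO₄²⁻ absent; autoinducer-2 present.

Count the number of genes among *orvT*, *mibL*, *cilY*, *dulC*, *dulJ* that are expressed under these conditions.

MoO₄²⁻ is absent, so KulB is active.
No repressor is bound and KulB is active, so *gorQ* is transcribed.
So GorQ is produced and active.
No repressor is bound and GorQ is active, so *orvT* is transcribed.
→ *orvT* is ON.
Diaminopimelate is present, so WexJ is active.
No repressor is bound and WexJ is active, so *mibL* is transcribed.
→ *mibL* is ON.
DulA is produced constitutively and is active.
With repressor DulA bound, *cilY* is not transcribed.
→ *cilY* is OFF.
Fe²⁺ is present, so JovD is inactive.
Turanose is absent, so HaxJ is inactive.
With no repressor bound, *dulC* is transcribed.
→ *dulC* is ON.
Autoinducer-2 is present, so UlmY is active.
With repressor UlmY bound, *mibA* is not transcribed.
So MibA is not produced.
Required activator MibA is absent, so *dulJ* is not transcribed.
→ *dulJ* is OFF.
3 of the 5 genes are transcribed.

3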